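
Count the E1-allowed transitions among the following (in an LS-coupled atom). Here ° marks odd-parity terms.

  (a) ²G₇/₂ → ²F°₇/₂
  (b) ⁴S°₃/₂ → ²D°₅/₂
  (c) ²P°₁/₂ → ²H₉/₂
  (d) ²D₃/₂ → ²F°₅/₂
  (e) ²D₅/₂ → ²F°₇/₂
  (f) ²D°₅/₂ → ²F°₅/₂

(a) allowed
(b) forbidden (parity, ΔS, ΔL fail)
(c) forbidden (ΔL, ΔJ fail)
(d) allowed
(e) allowed
(f) forbidden (parity fails)
Total allowed: 3 of 6.

3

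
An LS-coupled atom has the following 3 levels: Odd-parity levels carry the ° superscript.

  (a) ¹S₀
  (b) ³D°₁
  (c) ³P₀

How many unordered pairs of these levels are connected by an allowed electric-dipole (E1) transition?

1

(a)–(b): forbidden (ΔS, ΔL).
(a)–(c): forbidden (parity, ΔS, ΔJ).
(b)–(c): allowed.
Allowed pairs: 1 of 3.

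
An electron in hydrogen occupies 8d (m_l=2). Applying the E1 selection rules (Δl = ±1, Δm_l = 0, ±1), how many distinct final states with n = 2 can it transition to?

1

E1 requires Δl = ±1, so l_f ∈ {1, 3}; with 0 ≤ l_f ≤ n_f−1 = 1, the allowed l_f values are {1}.
For l_f = 1: m_f ∈ {m_i−1, m_i, m_i+1} ∩ [−1, 1] = {1} → 1 state.
Total: 1.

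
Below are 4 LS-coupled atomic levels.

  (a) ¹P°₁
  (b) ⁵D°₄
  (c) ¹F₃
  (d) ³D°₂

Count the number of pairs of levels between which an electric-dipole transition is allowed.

(a)–(b): forbidden (parity, ΔS, ΔJ).
(a)–(c): forbidden (ΔL, ΔJ).
(a)–(d): forbidden (parity, ΔS).
(b)–(c): forbidden (ΔS).
(b)–(d): forbidden (parity, ΔS, ΔJ).
(c)–(d): forbidden (ΔS).
Allowed pairs: 0 of 6.

0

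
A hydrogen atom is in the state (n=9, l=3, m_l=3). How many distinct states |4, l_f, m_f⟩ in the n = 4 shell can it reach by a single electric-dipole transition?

1

E1 requires Δl = ±1, so l_f ∈ {2, 4}; with 0 ≤ l_f ≤ n_f−1 = 3, the allowed l_f values are {2}.
For l_f = 2: m_f ∈ {m_i−1, m_i, m_i+1} ∩ [−2, 2] = {2} → 1 state.
Total: 1.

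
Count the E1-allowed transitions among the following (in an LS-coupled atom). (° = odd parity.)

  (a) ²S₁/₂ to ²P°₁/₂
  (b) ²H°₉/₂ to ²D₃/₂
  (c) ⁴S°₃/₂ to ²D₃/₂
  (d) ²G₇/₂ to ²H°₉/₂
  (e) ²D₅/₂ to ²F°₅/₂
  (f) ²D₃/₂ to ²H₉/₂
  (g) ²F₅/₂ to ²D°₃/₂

4

(a) allowed
(b) forbidden (ΔL, ΔJ fail)
(c) forbidden (ΔS, ΔL fail)
(d) allowed
(e) allowed
(f) forbidden (parity, ΔL, ΔJ fail)
(g) allowed
Total allowed: 4 of 7.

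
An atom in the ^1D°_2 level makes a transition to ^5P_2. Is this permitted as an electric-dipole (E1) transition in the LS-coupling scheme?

Initial level: S=0, L=2, J=2, parity odd. Final level: S=2, L=1, J=2, parity even.
ΔS = 0: S: 0 → 2 — fails.
ΔL = 0, ±1 (not L=0↔0): L: 2 → 1, ΔL = -1 — ok.
ΔJ = 0, ±1 (not J=0↔0): J: 2 → 2, ΔJ = +0 — ok.
Parity must change: odd → even — ok.
Rule(s) violated: ΔS.

forbidden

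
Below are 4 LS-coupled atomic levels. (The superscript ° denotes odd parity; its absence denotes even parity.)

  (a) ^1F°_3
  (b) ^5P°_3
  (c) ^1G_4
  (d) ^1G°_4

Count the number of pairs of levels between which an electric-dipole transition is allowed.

(a)–(b): forbidden (parity, ΔS, ΔL).
(a)–(c): allowed.
(a)–(d): forbidden (parity).
(b)–(c): forbidden (ΔS, ΔL).
(b)–(d): forbidden (parity, ΔS, ΔL).
(c)–(d): allowed.
Allowed pairs: 2 of 6.

2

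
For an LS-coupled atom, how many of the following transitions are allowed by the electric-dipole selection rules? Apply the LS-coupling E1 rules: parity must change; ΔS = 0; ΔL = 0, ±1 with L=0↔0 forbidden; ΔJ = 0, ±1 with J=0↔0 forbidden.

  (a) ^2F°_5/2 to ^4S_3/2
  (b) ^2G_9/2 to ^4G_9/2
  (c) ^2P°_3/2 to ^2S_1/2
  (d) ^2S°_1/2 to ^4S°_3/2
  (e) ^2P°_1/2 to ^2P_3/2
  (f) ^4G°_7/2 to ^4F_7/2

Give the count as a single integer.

3

(a) forbidden (ΔS, ΔL fail)
(b) forbidden (parity, ΔS fail)
(c) allowed
(d) forbidden (parity, ΔS, ΔL fail)
(e) allowed
(f) allowed
Total allowed: 3 of 6.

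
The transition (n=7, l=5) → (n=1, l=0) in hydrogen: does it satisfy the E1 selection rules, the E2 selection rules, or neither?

neither

Δl = 0 − 5 = -5; l_i + l_f = 5.
E1 (Δl = ±1): not satisfied.
E2 (Δl = 0,±2, l_i+l_f ≥ 2): not satisfied.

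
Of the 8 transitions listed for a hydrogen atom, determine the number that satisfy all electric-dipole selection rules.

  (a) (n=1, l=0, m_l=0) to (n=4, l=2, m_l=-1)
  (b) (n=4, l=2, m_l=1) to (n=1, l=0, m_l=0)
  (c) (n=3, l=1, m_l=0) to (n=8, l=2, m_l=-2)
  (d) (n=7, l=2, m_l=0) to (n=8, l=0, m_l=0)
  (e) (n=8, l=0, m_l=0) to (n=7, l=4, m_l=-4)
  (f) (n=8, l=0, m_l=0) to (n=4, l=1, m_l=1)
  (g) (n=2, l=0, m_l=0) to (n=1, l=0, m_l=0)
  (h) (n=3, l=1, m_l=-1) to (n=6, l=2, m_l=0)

(a) forbidden — Δl = +2 (E1 requires Δl = ±1)
(b) forbidden — Δl = -2 (E1 requires Δl = ±1)
(c) forbidden — Δm_l = -2 (E1 requires Δm_l = 0, ±1)
(d) forbidden — Δl = -2 (E1 requires Δl = ±1)
(e) forbidden — Δl = +4 (E1 requires Δl = ±1); Δm_l = -4 (E1 requires Δm_l = 0, ±1)
(f) allowed
(g) forbidden — Δl = +0 (E1 requires Δl = ±1)
(h) allowed
Total allowed: 2 of 8.

2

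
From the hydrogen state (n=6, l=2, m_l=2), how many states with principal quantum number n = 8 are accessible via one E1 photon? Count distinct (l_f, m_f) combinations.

4

E1 requires Δl = ±1, so l_f ∈ {1, 3}; with 0 ≤ l_f ≤ n_f−1 = 7, the allowed l_f values are {1, 3}.
For l_f = 1: m_f ∈ {m_i−1, m_i, m_i+1} ∩ [−1, 1] = {1} → 1 state.
For l_f = 3: m_f ∈ {m_i−1, m_i, m_i+1} ∩ [−3, 3] = {1, 2, 3} → 3 states.
Total: 4.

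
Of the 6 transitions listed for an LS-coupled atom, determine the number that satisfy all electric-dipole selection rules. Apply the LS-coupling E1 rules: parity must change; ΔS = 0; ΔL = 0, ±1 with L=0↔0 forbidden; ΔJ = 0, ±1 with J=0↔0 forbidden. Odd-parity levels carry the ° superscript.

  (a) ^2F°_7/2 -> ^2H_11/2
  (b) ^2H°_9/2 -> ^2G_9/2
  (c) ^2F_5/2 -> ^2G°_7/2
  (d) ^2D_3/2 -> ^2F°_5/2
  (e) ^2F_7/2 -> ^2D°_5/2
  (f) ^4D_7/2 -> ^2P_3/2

(a) forbidden (ΔL, ΔJ fail)
(b) allowed
(c) allowed
(d) allowed
(e) allowed
(f) forbidden (parity, ΔS, ΔJ fail)
Total allowed: 4 of 6.

4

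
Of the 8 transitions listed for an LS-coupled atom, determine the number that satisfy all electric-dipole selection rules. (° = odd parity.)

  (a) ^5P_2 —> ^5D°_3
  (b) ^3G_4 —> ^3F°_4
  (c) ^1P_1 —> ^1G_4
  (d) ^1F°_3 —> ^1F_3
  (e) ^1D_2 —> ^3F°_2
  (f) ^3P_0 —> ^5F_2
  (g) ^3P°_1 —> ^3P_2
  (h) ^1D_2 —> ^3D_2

(a) allowed
(b) allowed
(c) forbidden (parity, ΔL, ΔJ fail)
(d) allowed
(e) forbidden (ΔS fails)
(f) forbidden (parity, ΔS, ΔL, ΔJ fail)
(g) allowed
(h) forbidden (parity, ΔS fail)
Total allowed: 4 of 8.

4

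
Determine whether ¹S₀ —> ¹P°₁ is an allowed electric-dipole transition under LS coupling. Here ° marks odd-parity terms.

Initial level: S=0, L=0, J=0, parity even. Final level: S=0, L=1, J=1, parity odd.
ΔS = 0: S: 0 → 0 — ok.
ΔJ = 0, ±1 (not J=0↔0): J: 0 → 1, ΔJ = +1 — ok.
Parity must change: even → odd — ok.
ΔL = 0, ±1 (not L=0↔0): L: 0 → 1, ΔL = +1 — ok.
All four E1 rules are satisfied.

allowed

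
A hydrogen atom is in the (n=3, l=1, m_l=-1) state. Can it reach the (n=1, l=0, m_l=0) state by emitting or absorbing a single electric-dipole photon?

allowed

Δl = 0 − 1 = -1; the E1 rule Δl = ±1 is passes.
Δm_l = 0 − (-1) = +1. E1 requires Δm_l = 0, ±1: passes.
All E1 selection rules are satisfied.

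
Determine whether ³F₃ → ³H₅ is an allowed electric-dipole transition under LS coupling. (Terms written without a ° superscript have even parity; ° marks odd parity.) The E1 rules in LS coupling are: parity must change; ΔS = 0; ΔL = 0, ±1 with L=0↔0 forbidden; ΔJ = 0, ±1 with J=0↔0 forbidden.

Initial level: S=1, L=3, J=3, parity even. Final level: S=1, L=5, J=5, parity even.
Parity must change: even → even — ✗.
ΔS = 0: S: 1 → 1 — ✓.
ΔL = 0, ±1 (not L=0↔0): L: 3 → 5, ΔL = +2 — ✗.
ΔJ = 0, ±1 (not J=0↔0): J: 3 → 5, ΔJ = +2 — ✗.
Rule(s) violated: parity, ΔL, ΔJ.

forbidden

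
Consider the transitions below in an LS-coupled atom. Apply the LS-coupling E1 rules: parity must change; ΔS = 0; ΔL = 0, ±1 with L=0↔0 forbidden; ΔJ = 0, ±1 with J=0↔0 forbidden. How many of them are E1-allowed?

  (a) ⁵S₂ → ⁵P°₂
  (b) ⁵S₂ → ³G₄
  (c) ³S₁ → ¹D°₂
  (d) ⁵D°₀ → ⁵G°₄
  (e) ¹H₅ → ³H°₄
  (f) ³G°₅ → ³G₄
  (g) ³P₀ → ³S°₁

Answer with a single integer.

(a) allowed
(b) forbidden (parity, ΔS, ΔL, ΔJ fail)
(c) forbidden (ΔS, ΔL fail)
(d) forbidden (parity, ΔL, ΔJ fail)
(e) forbidden (ΔS fails)
(f) allowed
(g) allowed
Total allowed: 3 of 7.

3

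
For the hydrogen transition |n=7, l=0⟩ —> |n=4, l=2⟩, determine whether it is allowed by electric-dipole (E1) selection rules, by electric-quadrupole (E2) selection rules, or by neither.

E2

Δl = 2 − 0 = +2; l_i + l_f = 2.
E1 (Δl = ±1): not satisfied.
E2 (Δl = 0,±2, l_i+l_f ≥ 2): satisfied.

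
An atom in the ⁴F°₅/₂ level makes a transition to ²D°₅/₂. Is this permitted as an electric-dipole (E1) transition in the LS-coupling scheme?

forbidden

Initial level: S=3/2, L=3, J=5/2, parity odd. Final level: S=1/2, L=2, J=5/2, parity odd.
Parity must change: odd → odd — ✗.
ΔS = 0: S: 3/2 → 1/2 — ✗.
ΔL = 0, ±1 (not L=0↔0): L: 3 → 2, ΔL = -1 — ✓.
ΔJ = 0, ±1 (not J=0↔0): J: 5/2 → 5/2, ΔJ = +0 — ✓.
Rule(s) violated: parity, ΔS.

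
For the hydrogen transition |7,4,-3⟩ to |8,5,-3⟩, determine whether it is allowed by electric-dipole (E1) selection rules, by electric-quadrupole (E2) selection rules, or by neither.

E1

Δl = 5 − 4 = +1; l_i + l_f = 9.
Δm_l = +0.
E1 (Δl = ±1, |Δm_l| ≤ 1): satisfied.
E2 (Δl = 0,±2, l_i+l_f ≥ 2, |Δm_l| ≤ 2): not satisfied.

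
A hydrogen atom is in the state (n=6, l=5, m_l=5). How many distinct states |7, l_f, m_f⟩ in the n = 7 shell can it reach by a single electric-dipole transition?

E1 requires Δl = ±1, so l_f ∈ {4, 6}; with 0 ≤ l_f ≤ n_f−1 = 6, the allowed l_f values are {4, 6}.
For l_f = 4: m_f ∈ {m_i−1, m_i, m_i+1} ∩ [−4, 4] = {4} → 1 state.
For l_f = 6: m_f ∈ {m_i−1, m_i, m_i+1} ∩ [−6, 6] = {4, 5, 6} → 3 states.
Total: 4.

4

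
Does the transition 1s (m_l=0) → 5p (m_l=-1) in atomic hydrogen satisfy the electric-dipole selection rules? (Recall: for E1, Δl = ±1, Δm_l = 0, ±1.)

Initial l = 0, final l = 1, so Δl = +1. E1 requires Δl = ±1: ok.
m_l: 0 → -1 (Δm_l = -1). |Δm_l| ≤ 1 ok.
All E1 selection rules are satisfied.

allowed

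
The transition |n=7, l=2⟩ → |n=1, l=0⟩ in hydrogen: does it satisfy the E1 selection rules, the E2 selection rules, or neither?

Δl = 0 − 2 = -2; l_i + l_f = 2.
E1 (Δl = ±1): not satisfied.
E2 (Δl = 0,±2, l_i+l_f ≥ 2): satisfied.

E2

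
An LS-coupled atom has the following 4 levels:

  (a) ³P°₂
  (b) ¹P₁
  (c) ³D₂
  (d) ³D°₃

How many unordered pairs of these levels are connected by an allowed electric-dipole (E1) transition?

2

(a)–(b): forbidden (ΔS).
(a)–(c): allowed.
(a)–(d): forbidden (parity).
(b)–(c): forbidden (parity, ΔS).
(b)–(d): forbidden (ΔS, ΔJ).
(c)–(d): allowed.
Allowed pairs: 2 of 6.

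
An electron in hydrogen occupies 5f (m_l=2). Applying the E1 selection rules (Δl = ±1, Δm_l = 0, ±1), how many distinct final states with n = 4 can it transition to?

2

E1 requires Δl = ±1, so l_f ∈ {2, 4}; with 0 ≤ l_f ≤ n_f−1 = 3, the allowed l_f values are {2}.
For l_f = 2: m_f ∈ {m_i−1, m_i, m_i+1} ∩ [−2, 2] = {1, 2} → 2 states.
Total: 2.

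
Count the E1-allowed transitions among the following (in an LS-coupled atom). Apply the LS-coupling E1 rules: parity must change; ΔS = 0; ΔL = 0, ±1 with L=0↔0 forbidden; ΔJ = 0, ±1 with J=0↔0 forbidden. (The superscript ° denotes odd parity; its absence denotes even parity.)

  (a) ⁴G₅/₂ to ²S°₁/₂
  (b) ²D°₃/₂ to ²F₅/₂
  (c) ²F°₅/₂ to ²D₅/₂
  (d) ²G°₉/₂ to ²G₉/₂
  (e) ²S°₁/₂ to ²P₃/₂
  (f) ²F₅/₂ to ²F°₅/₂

(a) forbidden (ΔS, ΔL, ΔJ fail)
(b) allowed
(c) allowed
(d) allowed
(e) allowed
(f) allowed
Total allowed: 5 of 6.

5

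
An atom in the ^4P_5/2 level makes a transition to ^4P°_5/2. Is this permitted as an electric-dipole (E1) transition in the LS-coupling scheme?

Reading off the term symbols: S 3/2→3/2, L 1→1, J 5/2→5/2, parity even→odd.
ΔS = 0: S: 3/2 → 3/2 — ✓.
ΔJ = 0, ±1 (not J=0↔0): J: 5/2 → 5/2, ΔJ = +0 — ✓.
Parity must change: even → odd — ✓.
ΔL = 0, ±1 (not L=0↔0): L: 1 → 1, ΔL = +0 — ✓.
All four E1 rules are satisfied.

allowed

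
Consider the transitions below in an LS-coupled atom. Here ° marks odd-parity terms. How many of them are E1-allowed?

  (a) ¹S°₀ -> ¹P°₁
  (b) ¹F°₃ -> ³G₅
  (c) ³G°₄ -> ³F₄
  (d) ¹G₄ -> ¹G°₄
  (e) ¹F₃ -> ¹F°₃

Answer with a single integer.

(a) forbidden (parity fails)
(b) forbidden (ΔS, ΔJ fail)
(c) allowed
(d) allowed
(e) allowed
Total allowed: 3 of 5.

3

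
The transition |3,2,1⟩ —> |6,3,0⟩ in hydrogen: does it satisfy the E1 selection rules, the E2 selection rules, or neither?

E1

Δl = 3 − 2 = +1; l_i + l_f = 5.
Δm_l = -1.
E1 (Δl = ±1, |Δm_l| ≤ 1): satisfied.
E2 (Δl = 0,±2, l_i+l_f ≥ 2, |Δm_l| ≤ 2): not satisfied.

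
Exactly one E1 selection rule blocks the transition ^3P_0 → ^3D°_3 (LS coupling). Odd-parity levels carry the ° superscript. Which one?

Parity must change: even → odd — satisfied.
ΔS = 0: S: 1 → 1 — satisfied.
ΔL = 0, ±1 (not L=0↔0): L: 1 → 2, ΔL = +1 — satisfied.
ΔJ = 0, ±1 (not J=0↔0): J: 0 → 3, ΔJ = +3 — violated.

the ΔJ = 0, ±1 rule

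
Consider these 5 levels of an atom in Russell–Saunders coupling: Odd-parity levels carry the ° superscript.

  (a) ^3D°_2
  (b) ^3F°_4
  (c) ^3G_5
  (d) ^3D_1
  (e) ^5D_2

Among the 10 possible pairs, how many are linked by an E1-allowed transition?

2

(a)–(b): forbidden (parity, ΔJ).
(a)–(c): forbidden (ΔL, ΔJ).
(a)–(d): allowed.
(a)–(e): forbidden (ΔS).
(b)–(c): allowed.
(b)–(d): forbidden (ΔJ).
(b)–(e): forbidden (ΔS, ΔJ).
(c)–(d): forbidden (parity, ΔL, ΔJ).
(c)–(e): forbidden (parity, ΔS, ΔL, ΔJ).
(d)–(e): forbidden (parity, ΔS).
Allowed pairs: 2 of 10.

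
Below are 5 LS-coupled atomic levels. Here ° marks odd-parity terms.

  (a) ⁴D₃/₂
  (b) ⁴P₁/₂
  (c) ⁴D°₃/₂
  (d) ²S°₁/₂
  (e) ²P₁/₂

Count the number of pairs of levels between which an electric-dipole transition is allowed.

(a)–(b): forbidden (parity).
(a)–(c): allowed.
(a)–(d): forbidden (ΔS, ΔL).
(a)–(e): forbidden (parity, ΔS).
(b)–(c): allowed.
(b)–(d): forbidden (ΔS).
(b)–(e): forbidden (parity, ΔS).
(c)–(d): forbidden (parity, ΔS, ΔL).
(c)–(e): forbidden (ΔS).
(d)–(e): allowed.
Allowed pairs: 3 of 10.

3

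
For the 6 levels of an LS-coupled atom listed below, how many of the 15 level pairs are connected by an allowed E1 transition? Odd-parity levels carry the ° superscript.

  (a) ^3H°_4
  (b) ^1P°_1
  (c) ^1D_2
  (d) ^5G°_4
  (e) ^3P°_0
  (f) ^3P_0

1

(a)–(b): forbidden (parity, ΔS, ΔL, ΔJ).
(a)–(c): forbidden (ΔS, ΔL, ΔJ).
(a)–(d): forbidden (parity, ΔS).
(a)–(e): forbidden (parity, ΔL, ΔJ).
(a)–(f): forbidden (ΔL, ΔJ).
(b)–(c): allowed.
(b)–(d): forbidden (parity, ΔS, ΔL, ΔJ).
(b)–(e): forbidden (parity, ΔS).
(b)–(f): forbidden (ΔS).
(c)–(d): forbidden (ΔS, ΔL, ΔJ).
(c)–(e): forbidden (ΔS, ΔJ).
(c)–(f): forbidden (parity, ΔS, ΔJ).
(d)–(e): forbidden (parity, ΔS, ΔL, ΔJ).
(d)–(f): forbidden (ΔS, ΔL, ΔJ).
(e)–(f): forbidden (ΔJ).
Allowed pairs: 1 of 15.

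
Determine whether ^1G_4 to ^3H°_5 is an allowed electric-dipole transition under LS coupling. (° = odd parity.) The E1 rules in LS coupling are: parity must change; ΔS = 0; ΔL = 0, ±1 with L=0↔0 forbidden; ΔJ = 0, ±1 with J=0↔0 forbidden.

forbidden

Parity must change: even → odd — satisfied.
ΔS = 0: S: 0 → 1 — violated.
ΔL = 0, ±1 (not L=0↔0): L: 4 → 5, ΔL = +1 — satisfied.
ΔJ = 0, ±1 (not J=0↔0): J: 4 → 5, ΔJ = +1 — satisfied.
Rule(s) violated: ΔS.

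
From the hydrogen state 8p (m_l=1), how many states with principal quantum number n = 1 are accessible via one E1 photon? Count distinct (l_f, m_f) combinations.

E1 requires Δl = ±1, so l_f ∈ {0, 2}; with 0 ≤ l_f ≤ n_f−1 = 0, the allowed l_f values are {0}.
For l_f = 0: m_f ∈ {m_i−1, m_i, m_i+1} ∩ [−0, 0] = {0} → 1 state.
Total: 1.

1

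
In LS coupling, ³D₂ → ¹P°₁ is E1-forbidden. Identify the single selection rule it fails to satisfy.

the ΔS = 0 rule

Reading off the term symbols: S 1→0, L 2→1, J 2→1, parity even→odd.
Parity must change: even → odd — passes.
ΔS = 0: S: 1 → 0 — fails.
ΔL = 0, ±1 (not L=0↔0): L: 2 → 1, ΔL = -1 — passes.
ΔJ = 0, ±1 (not J=0↔0): J: 2 → 1, ΔJ = -1 — passes.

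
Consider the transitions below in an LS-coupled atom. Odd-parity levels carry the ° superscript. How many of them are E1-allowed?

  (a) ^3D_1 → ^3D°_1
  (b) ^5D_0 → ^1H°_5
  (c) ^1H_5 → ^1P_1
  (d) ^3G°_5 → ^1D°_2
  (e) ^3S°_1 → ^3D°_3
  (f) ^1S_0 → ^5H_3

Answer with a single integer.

1

(a) allowed
(b) forbidden (ΔS, ΔL, ΔJ fail)
(c) forbidden (parity, ΔL, ΔJ fail)
(d) forbidden (parity, ΔS, ΔL, ΔJ fail)
(e) forbidden (parity, ΔL, ΔJ fail)
(f) forbidden (parity, ΔS, ΔL, ΔJ fail)
Total allowed: 1 of 6.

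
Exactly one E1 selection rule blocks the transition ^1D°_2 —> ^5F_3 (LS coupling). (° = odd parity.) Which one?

ΔS = 0: S: 0 → 2 — fails.
ΔL = 0, ±1 (not L=0↔0): L: 2 → 3, ΔL = +1 — passes.
ΔJ = 0, ±1 (not J=0↔0): J: 2 → 3, ΔJ = +1 — passes.
Parity must change: odd → even — passes.

the ΔS = 0 rule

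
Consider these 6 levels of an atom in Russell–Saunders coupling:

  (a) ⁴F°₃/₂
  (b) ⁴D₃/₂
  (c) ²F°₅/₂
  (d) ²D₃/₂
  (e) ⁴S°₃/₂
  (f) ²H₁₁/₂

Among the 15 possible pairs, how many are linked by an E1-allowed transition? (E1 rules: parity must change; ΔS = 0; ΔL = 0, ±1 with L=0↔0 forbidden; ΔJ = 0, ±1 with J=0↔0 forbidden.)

(a)–(b): allowed.
(a)–(c): forbidden (parity, ΔS).
(a)–(d): forbidden (ΔS).
(a)–(e): forbidden (parity, ΔL).
(a)–(f): forbidden (ΔS, ΔL, ΔJ).
(b)–(c): forbidden (ΔS).
(b)–(d): forbidden (parity, ΔS).
(b)–(e): forbidden (ΔL).
(b)–(f): forbidden (parity, ΔS, ΔL, ΔJ).
(c)–(d): allowed.
(c)–(e): forbidden (parity, ΔS, ΔL).
(c)–(f): forbidden (ΔL, ΔJ).
(d)–(e): forbidden (ΔS, ΔL).
(d)–(f): forbidden (parity, ΔL, ΔJ).
(e)–(f): forbidden (ΔS, ΔL, ΔJ).
Allowed pairs: 2 of 15.

2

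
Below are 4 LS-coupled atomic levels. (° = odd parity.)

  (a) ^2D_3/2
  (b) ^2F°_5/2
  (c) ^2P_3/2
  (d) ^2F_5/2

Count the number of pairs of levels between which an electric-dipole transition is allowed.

(a)–(b): allowed.
(a)–(c): forbidden (parity).
(a)–(d): forbidden (parity).
(b)–(c): forbidden (ΔL).
(b)–(d): allowed.
(c)–(d): forbidden (parity, ΔL).
Allowed pairs: 2 of 6.

2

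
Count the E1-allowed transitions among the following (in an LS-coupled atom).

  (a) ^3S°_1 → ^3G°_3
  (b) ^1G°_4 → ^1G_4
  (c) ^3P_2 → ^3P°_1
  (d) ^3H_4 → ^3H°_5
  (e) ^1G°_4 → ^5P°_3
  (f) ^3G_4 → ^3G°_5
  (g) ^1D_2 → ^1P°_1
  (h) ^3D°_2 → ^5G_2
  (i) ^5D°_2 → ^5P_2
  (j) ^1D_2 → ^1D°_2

(a) forbidden (parity, ΔL, ΔJ fail)
(b) allowed
(c) allowed
(d) allowed
(e) forbidden (parity, ΔS, ΔL fail)
(f) allowed
(g) allowed
(h) forbidden (ΔS, ΔL fail)
(i) allowed
(j) allowed
Total allowed: 7 of 10.

7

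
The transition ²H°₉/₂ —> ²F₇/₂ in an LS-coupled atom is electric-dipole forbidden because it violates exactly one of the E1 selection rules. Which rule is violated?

the ΔL = 0, ±1 rule

Initial level: S=1/2, L=5, J=9/2, parity odd. Final level: S=1/2, L=3, J=7/2, parity even.
Parity must change: odd → even — passes.
ΔS = 0: S: 1/2 → 1/2 — passes.
ΔL = 0, ±1 (not L=0↔0): L: 5 → 3, ΔL = -2 — fails.
ΔJ = 0, ±1 (not J=0↔0): J: 9/2 → 7/2, ΔJ = -1 — passes.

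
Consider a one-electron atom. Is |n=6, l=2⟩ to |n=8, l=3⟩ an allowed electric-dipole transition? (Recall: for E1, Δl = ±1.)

Initial l = 2, final l = 3, so Δl = +1. E1 requires Δl = ±1: passes.
All E1 selection rules are satisfied.

allowed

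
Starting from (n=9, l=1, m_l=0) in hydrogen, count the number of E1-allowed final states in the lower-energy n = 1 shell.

E1 requires Δl = ±1, so l_f ∈ {0, 2}; with 0 ≤ l_f ≤ n_f−1 = 0, the allowed l_f values are {0}.
For l_f = 0: m_f ∈ {m_i−1, m_i, m_i+1} ∩ [−0, 0] = {0} → 1 state.
Total: 1.

1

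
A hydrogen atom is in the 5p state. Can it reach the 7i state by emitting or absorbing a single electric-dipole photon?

l: 1 → 6 (Δl = +5). Δl = ±1 fails.
The transition is electric-dipole forbidden.

forbidden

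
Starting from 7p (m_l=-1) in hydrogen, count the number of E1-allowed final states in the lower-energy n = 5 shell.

4

E1 requires Δl = ±1, so l_f ∈ {0, 2}; with 0 ≤ l_f ≤ n_f−1 = 4, the allowed l_f values are {0, 2}.
For l_f = 0: m_f ∈ {m_i−1, m_i, m_i+1} ∩ [−0, 0] = {0} → 1 state.
For l_f = 2: m_f ∈ {m_i−1, m_i, m_i+1} ∩ [−2, 2] = {-2, -1, 0} → 3 states.
Total: 4.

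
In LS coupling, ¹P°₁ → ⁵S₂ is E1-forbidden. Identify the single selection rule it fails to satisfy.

Initial level: S=0, L=1, J=1, parity odd. Final level: S=2, L=0, J=2, parity even.
Parity must change: odd → even — passes.
ΔS = 0: S: 0 → 2 — fails.
ΔL = 0, ±1 (not L=0↔0): L: 1 → 0, ΔL = -1 — passes.
ΔJ = 0, ±1 (not J=0↔0): J: 1 → 2, ΔJ = +1 — passes.

the ΔS = 0 rule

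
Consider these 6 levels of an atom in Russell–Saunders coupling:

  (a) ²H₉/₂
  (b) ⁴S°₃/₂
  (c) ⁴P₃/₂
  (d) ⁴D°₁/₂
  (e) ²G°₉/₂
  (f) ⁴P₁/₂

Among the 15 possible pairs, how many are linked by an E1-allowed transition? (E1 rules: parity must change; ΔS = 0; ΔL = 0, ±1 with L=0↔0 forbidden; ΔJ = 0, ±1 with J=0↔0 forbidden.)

5

(a)–(b): forbidden (ΔS, ΔL, ΔJ).
(a)–(c): forbidden (parity, ΔS, ΔL, ΔJ).
(a)–(d): forbidden (ΔS, ΔL, ΔJ).
(a)–(e): allowed.
(a)–(f): forbidden (parity, ΔS, ΔL, ΔJ).
(b)–(c): allowed.
(b)–(d): forbidden (parity, ΔL).
(b)–(e): forbidden (parity, ΔS, ΔL, ΔJ).
(b)–(f): allowed.
(c)–(d): allowed.
(c)–(e): forbidden (ΔS, ΔL, ΔJ).
(c)–(f): forbidden (parity).
(d)–(e): forbidden (parity, ΔS, ΔL, ΔJ).
(d)–(f): allowed.
(e)–(f): forbidden (ΔS, ΔL, ΔJ).
Allowed pairs: 5 of 15.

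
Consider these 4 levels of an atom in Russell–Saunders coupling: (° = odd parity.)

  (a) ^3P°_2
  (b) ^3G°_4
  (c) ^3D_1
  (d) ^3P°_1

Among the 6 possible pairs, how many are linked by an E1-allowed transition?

(a)–(b): forbidden (parity, ΔL, ΔJ).
(a)–(c): allowed.
(a)–(d): forbidden (parity).
(b)–(c): forbidden (ΔL, ΔJ).
(b)–(d): forbidden (parity, ΔL, ΔJ).
(c)–(d): allowed.
Allowed pairs: 2 of 6.

2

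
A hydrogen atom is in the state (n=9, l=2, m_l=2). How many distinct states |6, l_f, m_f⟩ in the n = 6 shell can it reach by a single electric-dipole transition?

4

E1 requires Δl = ±1, so l_f ∈ {1, 3}; with 0 ≤ l_f ≤ n_f−1 = 5, the allowed l_f values are {1, 3}.
For l_f = 1: m_f ∈ {m_i−1, m_i, m_i+1} ∩ [−1, 1] = {1} → 1 state.
For l_f = 3: m_f ∈ {m_i−1, m_i, m_i+1} ∩ [−3, 3] = {1, 2, 3} → 3 states.
Total: 4.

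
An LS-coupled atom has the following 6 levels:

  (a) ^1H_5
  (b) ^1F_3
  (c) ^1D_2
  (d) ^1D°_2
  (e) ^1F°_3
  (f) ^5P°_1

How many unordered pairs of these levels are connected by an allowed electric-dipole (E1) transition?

4

(a)–(b): forbidden (parity, ΔL, ΔJ).
(a)–(c): forbidden (parity, ΔL, ΔJ).
(a)–(d): forbidden (ΔL, ΔJ).
(a)–(e): forbidden (ΔL, ΔJ).
(a)–(f): forbidden (ΔS, ΔL, ΔJ).
(b)–(c): forbidden (parity).
(b)–(d): allowed.
(b)–(e): allowed.
(b)–(f): forbidden (ΔS, ΔL, ΔJ).
(c)–(d): allowed.
(c)–(e): allowed.
(c)–(f): forbidden (ΔS).
(d)–(e): forbidden (parity).
(d)–(f): forbidden (parity, ΔS).
(e)–(f): forbidden (parity, ΔS, ΔL, ΔJ).
Allowed pairs: 4 of 15.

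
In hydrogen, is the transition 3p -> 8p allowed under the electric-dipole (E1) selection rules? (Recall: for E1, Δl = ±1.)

Initial l = 1, final l = 1, so Δl = +0. E1 requires Δl = ±1: fails.
The transition is electric-dipole forbidden.

forbidden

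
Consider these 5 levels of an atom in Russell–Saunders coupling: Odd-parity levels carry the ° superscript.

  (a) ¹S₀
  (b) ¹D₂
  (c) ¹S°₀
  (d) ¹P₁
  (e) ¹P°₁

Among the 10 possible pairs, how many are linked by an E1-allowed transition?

(a)–(b): forbidden (parity, ΔL, ΔJ).
(a)–(c): forbidden (ΔL, ΔJ).
(a)–(d): forbidden (parity).
(a)–(e): allowed.
(b)–(c): forbidden (ΔL, ΔJ).
(b)–(d): forbidden (parity).
(b)–(e): allowed.
(c)–(d): allowed.
(c)–(e): forbidden (parity).
(d)–(e): allowed.
Allowed pairs: 4 of 10.

4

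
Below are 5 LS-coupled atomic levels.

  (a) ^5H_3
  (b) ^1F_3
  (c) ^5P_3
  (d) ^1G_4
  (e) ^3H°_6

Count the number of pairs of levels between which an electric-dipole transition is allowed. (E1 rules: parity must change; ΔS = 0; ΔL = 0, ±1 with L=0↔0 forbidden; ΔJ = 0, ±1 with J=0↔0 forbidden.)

0

(a)–(b): forbidden (parity, ΔS, ΔL).
(a)–(c): forbidden (parity, ΔL).
(a)–(d): forbidden (parity, ΔS).
(a)–(e): forbidden (ΔS, ΔJ).
(b)–(c): forbidden (parity, ΔS, ΔL).
(b)–(d): forbidden (parity).
(b)–(e): forbidden (ΔS, ΔL, ΔJ).
(c)–(d): forbidden (parity, ΔS, ΔL).
(c)–(e): forbidden (ΔS, ΔL, ΔJ).
(d)–(e): forbidden (ΔS, ΔJ).
Allowed pairs: 0 of 10.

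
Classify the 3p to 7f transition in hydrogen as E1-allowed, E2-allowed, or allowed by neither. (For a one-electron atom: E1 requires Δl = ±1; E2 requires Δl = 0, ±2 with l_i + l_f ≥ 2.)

E2

Δl = 3 − 1 = +2; l_i + l_f = 4.
E1 (Δl = ±1): not satisfied.
E2 (Δl = 0,±2, l_i+l_f ≥ 2): satisfied.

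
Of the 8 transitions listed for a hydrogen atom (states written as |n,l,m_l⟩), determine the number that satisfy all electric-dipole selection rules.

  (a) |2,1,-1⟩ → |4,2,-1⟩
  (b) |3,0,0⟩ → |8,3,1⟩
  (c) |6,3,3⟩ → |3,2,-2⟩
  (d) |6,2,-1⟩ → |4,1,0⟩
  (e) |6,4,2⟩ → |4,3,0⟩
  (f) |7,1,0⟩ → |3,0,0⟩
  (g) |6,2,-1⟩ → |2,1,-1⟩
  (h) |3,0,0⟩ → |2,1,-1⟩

(a) allowed
(b) forbidden — Δl = +3 (E1 requires Δl = ±1)
(c) forbidden — Δm_l = -5 (E1 requires Δm_l = 0, ±1)
(d) allowed
(e) forbidden — Δm_l = -2 (E1 requires Δm_l = 0, ±1)
(f) allowed
(g) allowed
(h) allowed
Total allowed: 5 of 8.

5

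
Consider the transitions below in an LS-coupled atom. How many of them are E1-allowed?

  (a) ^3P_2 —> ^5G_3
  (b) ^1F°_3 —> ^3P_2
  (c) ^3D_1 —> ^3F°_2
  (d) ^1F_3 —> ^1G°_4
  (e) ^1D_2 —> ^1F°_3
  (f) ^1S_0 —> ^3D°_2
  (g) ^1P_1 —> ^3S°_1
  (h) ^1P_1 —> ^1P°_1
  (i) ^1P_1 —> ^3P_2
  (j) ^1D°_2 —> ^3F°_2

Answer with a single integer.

(a) forbidden (parity, ΔS, ΔL fail)
(b) forbidden (ΔS, ΔL fail)
(c) allowed
(d) allowed
(e) allowed
(f) forbidden (ΔS, ΔL, ΔJ fail)
(g) forbidden (ΔS fails)
(h) allowed
(i) forbidden (parity, ΔS fail)
(j) forbidden (parity, ΔS fail)
Total allowed: 4 of 10.

4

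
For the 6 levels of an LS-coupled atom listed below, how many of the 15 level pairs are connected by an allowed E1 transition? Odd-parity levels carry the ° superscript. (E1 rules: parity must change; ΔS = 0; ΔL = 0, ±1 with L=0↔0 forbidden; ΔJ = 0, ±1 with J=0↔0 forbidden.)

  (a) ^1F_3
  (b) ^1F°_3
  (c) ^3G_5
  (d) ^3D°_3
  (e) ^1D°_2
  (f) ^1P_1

3

(a)–(b): allowed.
(a)–(c): forbidden (parity, ΔS, ΔJ).
(a)–(d): forbidden (ΔS).
(a)–(e): allowed.
(a)–(f): forbidden (parity, ΔL, ΔJ).
(b)–(c): forbidden (ΔS, ΔJ).
(b)–(d): forbidden (parity, ΔS).
(b)–(e): forbidden (parity).
(b)–(f): forbidden (ΔL, ΔJ).
(c)–(d): forbidden (ΔL, ΔJ).
(c)–(e): forbidden (ΔS, ΔL, ΔJ).
(c)–(f): forbidden (parity, ΔS, ΔL, ΔJ).
(d)–(e): forbidden (parity, ΔS).
(d)–(f): forbidden (ΔS, ΔJ).
(e)–(f): allowed.
Allowed pairs: 3 of 15.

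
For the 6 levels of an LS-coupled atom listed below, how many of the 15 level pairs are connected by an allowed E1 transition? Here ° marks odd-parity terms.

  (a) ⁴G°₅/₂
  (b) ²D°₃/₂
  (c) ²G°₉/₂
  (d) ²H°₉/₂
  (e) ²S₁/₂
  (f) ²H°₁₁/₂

(a)–(b): forbidden (parity, ΔS, ΔL).
(a)–(c): forbidden (parity, ΔS, ΔJ).
(a)–(d): forbidden (parity, ΔS, ΔJ).
(a)–(e): forbidden (ΔS, ΔL, ΔJ).
(a)–(f): forbidden (parity, ΔS, ΔJ).
(b)–(c): forbidden (parity, ΔL, ΔJ).
(b)–(d): forbidden (parity, ΔL, ΔJ).
(b)–(e): forbidden (ΔL).
(b)–(f): forbidden (parity, ΔL, ΔJ).
(c)–(d): forbidden (parity).
(c)–(e): forbidden (ΔL, ΔJ).
(c)–(f): forbidden (parity).
(d)–(e): forbidden (ΔL, ΔJ).
(d)–(f): forbidden (parity).
(e)–(f): forbidden (ΔL, ΔJ).
Allowed pairs: 0 of 15.

0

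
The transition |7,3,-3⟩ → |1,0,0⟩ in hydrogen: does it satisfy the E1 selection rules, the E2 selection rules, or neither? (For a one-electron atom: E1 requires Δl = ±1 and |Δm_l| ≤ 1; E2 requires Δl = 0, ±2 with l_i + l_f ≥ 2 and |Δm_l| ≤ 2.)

Δl = 0 − 3 = -3; l_i + l_f = 3.
Δm_l = +3.
E1 (Δl = ±1, |Δm_l| ≤ 1): not satisfied.
E2 (Δl = 0,±2, l_i+l_f ≥ 2, |Δm_l| ≤ 2): not satisfied.

neither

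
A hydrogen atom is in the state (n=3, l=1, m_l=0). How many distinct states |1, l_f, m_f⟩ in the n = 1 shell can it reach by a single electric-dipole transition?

E1 requires Δl = ±1, so l_f ∈ {0, 2}; with 0 ≤ l_f ≤ n_f−1 = 0, the allowed l_f values are {0}.
For l_f = 0: m_f ∈ {m_i−1, m_i, m_i+1} ∩ [−0, 0] = {0} → 1 state.
Total: 1.

1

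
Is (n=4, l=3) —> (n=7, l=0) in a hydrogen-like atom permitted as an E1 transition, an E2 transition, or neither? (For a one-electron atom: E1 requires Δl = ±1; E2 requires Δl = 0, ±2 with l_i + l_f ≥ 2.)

neither

Δl = 0 − 3 = -3; l_i + l_f = 3.
E1 (Δl = ±1): not satisfied.
E2 (Δl = 0,±2, l_i+l_f ≥ 2): not satisfied.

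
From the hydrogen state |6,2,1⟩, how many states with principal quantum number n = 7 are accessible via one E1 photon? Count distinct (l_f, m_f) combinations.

5

E1 requires Δl = ±1, so l_f ∈ {1, 3}; with 0 ≤ l_f ≤ n_f−1 = 6, the allowed l_f values are {1, 3}.
For l_f = 1: m_f ∈ {m_i−1, m_i, m_i+1} ∩ [−1, 1] = {0, 1} → 2 states.
For l_f = 3: m_f ∈ {m_i−1, m_i, m_i+1} ∩ [−3, 3] = {0, 1, 2} → 3 states.
Total: 5.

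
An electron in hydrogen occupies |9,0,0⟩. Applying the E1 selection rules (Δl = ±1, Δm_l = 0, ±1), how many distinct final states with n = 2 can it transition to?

E1 requires Δl = ±1, so l_f ∈ {-1, 1}; with 0 ≤ l_f ≤ n_f−1 = 1, the allowed l_f values are {1}.
For l_f = 1: m_f ∈ {m_i−1, m_i, m_i+1} ∩ [−1, 1] = {-1, 0, 1} → 3 states.
Total: 3.

3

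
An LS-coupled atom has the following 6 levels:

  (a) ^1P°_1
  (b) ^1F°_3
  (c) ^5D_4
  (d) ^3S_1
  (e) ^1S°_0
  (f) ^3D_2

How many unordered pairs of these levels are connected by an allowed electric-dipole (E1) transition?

0

(a)–(b): forbidden (parity, ΔL, ΔJ).
(a)–(c): forbidden (ΔS, ΔJ).
(a)–(d): forbidden (ΔS).
(a)–(e): forbidden (parity).
(a)–(f): forbidden (ΔS).
(b)–(c): forbidden (ΔS).
(b)–(d): forbidden (ΔS, ΔL, ΔJ).
(b)–(e): forbidden (parity, ΔL, ΔJ).
(b)–(f): forbidden (ΔS).
(c)–(d): forbidden (parity, ΔS, ΔL, ΔJ).
(c)–(e): forbidden (ΔS, ΔL, ΔJ).
(c)–(f): forbidden (parity, ΔS, ΔJ).
(d)–(e): forbidden (ΔS, ΔL).
(d)–(f): forbidden (parity, ΔL).
(e)–(f): forbidden (ΔS, ΔL, ΔJ).
Allowed pairs: 0 of 15.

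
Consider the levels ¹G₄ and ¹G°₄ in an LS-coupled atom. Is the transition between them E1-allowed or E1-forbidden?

allowed

Parity must change: even → odd — ✓.
ΔS = 0: S: 0 → 0 — ✓.
ΔL = 0, ±1 (not L=0↔0): L: 4 → 4, ΔL = +0 — ✓.
ΔJ = 0, ±1 (not J=0↔0): J: 4 → 4, ΔJ = +0 — ✓.
All four E1 rules are satisfied.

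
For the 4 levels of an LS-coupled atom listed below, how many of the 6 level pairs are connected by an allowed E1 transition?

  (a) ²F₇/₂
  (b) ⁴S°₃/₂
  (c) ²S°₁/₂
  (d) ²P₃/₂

1

(a)–(b): forbidden (ΔS, ΔL, ΔJ).
(a)–(c): forbidden (ΔL, ΔJ).
(a)–(d): forbidden (parity, ΔL, ΔJ).
(b)–(c): forbidden (parity, ΔS, ΔL).
(b)–(d): forbidden (ΔS).
(c)–(d): allowed.
Allowed pairs: 1 of 6.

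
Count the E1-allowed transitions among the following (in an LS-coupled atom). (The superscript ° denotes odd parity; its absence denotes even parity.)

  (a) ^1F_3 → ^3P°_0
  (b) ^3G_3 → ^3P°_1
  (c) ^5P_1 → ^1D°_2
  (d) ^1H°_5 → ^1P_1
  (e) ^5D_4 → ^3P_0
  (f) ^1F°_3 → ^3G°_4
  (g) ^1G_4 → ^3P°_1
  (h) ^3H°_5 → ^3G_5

1

(a) forbidden (ΔS, ΔL, ΔJ fail)
(b) forbidden (ΔL, ΔJ fail)
(c) forbidden (ΔS fails)
(d) forbidden (ΔL, ΔJ fail)
(e) forbidden (parity, ΔS, ΔJ fail)
(f) forbidden (parity, ΔS fail)
(g) forbidden (ΔS, ΔL, ΔJ fail)
(h) allowed
Total allowed: 1 of 8.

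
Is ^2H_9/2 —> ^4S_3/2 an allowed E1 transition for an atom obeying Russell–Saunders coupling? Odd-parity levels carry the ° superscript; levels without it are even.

forbidden

Reading off the term symbols: S 1/2→3/2, L 5→0, J 9/2→3/2, parity even→even.
Parity must change: even → even — fails.
ΔS = 0: S: 1/2 → 3/2 — fails.
ΔL = 0, ±1 (not L=0↔0): L: 5 → 0, ΔL = -5 — fails.
ΔJ = 0, ±1 (not J=0↔0): J: 9/2 → 3/2, ΔJ = -3 — fails.
Rule(s) violated: parity, ΔS, ΔL, ΔJ.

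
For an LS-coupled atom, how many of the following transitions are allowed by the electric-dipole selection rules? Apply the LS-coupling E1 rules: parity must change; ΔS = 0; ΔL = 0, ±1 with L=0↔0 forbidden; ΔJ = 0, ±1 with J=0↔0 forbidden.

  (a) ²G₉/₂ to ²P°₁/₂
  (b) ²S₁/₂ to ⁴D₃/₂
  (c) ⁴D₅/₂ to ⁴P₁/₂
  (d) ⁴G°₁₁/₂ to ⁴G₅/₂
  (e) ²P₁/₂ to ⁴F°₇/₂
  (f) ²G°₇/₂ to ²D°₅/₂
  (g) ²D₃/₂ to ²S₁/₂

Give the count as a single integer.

0

(a) forbidden (ΔL, ΔJ fail)
(b) forbidden (parity, ΔS, ΔL fail)
(c) forbidden (parity, ΔJ fail)
(d) forbidden (ΔJ fails)
(e) forbidden (ΔS, ΔL, ΔJ fail)
(f) forbidden (parity, ΔL fail)
(g) forbidden (parity, ΔL fail)
Total allowed: 0 of 7.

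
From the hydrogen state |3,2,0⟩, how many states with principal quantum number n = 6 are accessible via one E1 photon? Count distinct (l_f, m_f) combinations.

E1 requires Δl = ±1, so l_f ∈ {1, 3}; with 0 ≤ l_f ≤ n_f−1 = 5, the allowed l_f values are {1, 3}.
For l_f = 1: m_f ∈ {m_i−1, m_i, m_i+1} ∩ [−1, 1] = {-1, 0, 1} → 3 states.
For l_f = 3: m_f ∈ {m_i−1, m_i, m_i+1} ∩ [−3, 3] = {-1, 0, 1} → 3 states.
Total: 6.

6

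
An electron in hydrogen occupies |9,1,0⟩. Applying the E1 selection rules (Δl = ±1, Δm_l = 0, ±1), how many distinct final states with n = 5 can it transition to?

E1 requires Δl = ±1, so l_f ∈ {0, 2}; with 0 ≤ l_f ≤ n_f−1 = 4, the allowed l_f values are {0, 2}.
For l_f = 0: m_f ∈ {m_i−1, m_i, m_i+1} ∩ [−0, 0] = {0} → 1 state.
For l_f = 2: m_f ∈ {m_i−1, m_i, m_i+1} ∩ [−2, 2] = {-1, 0, 1} → 3 states.
Total: 4.

4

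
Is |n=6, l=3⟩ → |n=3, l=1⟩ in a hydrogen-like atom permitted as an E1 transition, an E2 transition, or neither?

Δl = 1 − 3 = -2; l_i + l_f = 4.
E1 (Δl = ±1): not satisfied.
E2 (Δl = 0,±2, l_i+l_f ≥ 2): satisfied.

E2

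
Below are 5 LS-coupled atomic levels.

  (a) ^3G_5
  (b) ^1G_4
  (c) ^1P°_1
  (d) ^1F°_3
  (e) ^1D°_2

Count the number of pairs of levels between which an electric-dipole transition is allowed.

1

(a)–(b): forbidden (parity, ΔS).
(a)–(c): forbidden (ΔS, ΔL, ΔJ).
(a)–(d): forbidden (ΔS, ΔJ).
(a)–(e): forbidden (ΔS, ΔL, ΔJ).
(b)–(c): forbidden (ΔL, ΔJ).
(b)–(d): allowed.
(b)–(e): forbidden (ΔL, ΔJ).
(c)–(d): forbidden (parity, ΔL, ΔJ).
(c)–(e): forbidden (parity).
(d)–(e): forbidden (parity).
Allowed pairs: 1 of 10.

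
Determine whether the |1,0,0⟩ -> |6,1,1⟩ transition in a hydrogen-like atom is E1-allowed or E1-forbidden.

allowed

Initial l = 0, final l = 1, so Δl = +1. E1 requires Δl = ±1: passes.
m_l: 0 → 1 (Δm_l = +1). |Δm_l| ≤ 1 passes.
All E1 selection rules are satisfied.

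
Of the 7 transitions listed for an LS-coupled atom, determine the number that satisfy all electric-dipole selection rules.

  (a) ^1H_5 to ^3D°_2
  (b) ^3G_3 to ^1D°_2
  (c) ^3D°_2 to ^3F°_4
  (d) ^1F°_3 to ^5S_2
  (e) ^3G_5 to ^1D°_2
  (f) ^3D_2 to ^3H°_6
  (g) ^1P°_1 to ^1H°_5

0

(a) forbidden (ΔS, ΔL, ΔJ fail)
(b) forbidden (ΔS, ΔL fail)
(c) forbidden (parity, ΔJ fail)
(d) forbidden (ΔS, ΔL fail)
(e) forbidden (ΔS, ΔL, ΔJ fail)
(f) forbidden (ΔL, ΔJ fail)
(g) forbidden (parity, ΔL, ΔJ fail)
Total allowed: 0 of 7.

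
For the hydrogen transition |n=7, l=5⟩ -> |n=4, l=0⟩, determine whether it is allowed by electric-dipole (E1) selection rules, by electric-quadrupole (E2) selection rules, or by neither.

Δl = 0 − 5 = -5; l_i + l_f = 5.
E1 (Δl = ±1): not satisfied.
E2 (Δl = 0,±2, l_i+l_f ≥ 2): not satisfied.

neither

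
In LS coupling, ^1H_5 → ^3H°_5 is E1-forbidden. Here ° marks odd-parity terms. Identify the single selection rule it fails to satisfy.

the ΔS = 0 rule

Parity must change: even → odd — passes.
ΔL = 0, ±1 (not L=0↔0): L: 5 → 5, ΔL = +0 — passes.
ΔS = 0: S: 0 → 1 — fails.
ΔJ = 0, ±1 (not J=0↔0): J: 5 → 5, ΔJ = +0 — passes.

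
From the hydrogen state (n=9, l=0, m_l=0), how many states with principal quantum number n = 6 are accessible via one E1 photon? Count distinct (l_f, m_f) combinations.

E1 requires Δl = ±1, so l_f ∈ {-1, 1}; with 0 ≤ l_f ≤ n_f−1 = 5, the allowed l_f values are {1}.
For l_f = 1: m_f ∈ {m_i−1, m_i, m_i+1} ∩ [−1, 1] = {-1, 0, 1} → 3 states.
Total: 3.

3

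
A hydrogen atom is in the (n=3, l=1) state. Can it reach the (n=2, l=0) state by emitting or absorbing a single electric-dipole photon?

allowed

l: 1 → 0 (Δl = -1). Δl = ±1 passes.
All E1 selection rules are satisfied.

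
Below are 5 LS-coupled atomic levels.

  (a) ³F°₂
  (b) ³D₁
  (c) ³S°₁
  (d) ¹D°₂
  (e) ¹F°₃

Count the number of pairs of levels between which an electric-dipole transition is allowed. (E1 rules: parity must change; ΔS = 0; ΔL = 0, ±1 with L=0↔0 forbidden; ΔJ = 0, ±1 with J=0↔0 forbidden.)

(a)–(b): allowed.
(a)–(c): forbidden (parity, ΔL).
(a)–(d): forbidden (parity, ΔS).
(a)–(e): forbidden (parity, ΔS).
(b)–(c): forbidden (ΔL).
(b)–(d): forbidden (ΔS).
(b)–(e): forbidden (ΔS, ΔJ).
(c)–(d): forbidden (parity, ΔS, ΔL).
(c)–(e): forbidden (parity, ΔS, ΔL, ΔJ).
(d)–(e): forbidden (parity).
Allowed pairs: 1 of 10.

1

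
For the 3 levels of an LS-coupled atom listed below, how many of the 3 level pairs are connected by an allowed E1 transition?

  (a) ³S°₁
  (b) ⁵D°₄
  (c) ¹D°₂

(a)–(b): forbidden (parity, ΔS, ΔL, ΔJ).
(a)–(c): forbidden (parity, ΔS, ΔL).
(b)–(c): forbidden (parity, ΔS, ΔJ).
Allowed pairs: 0 of 3.

0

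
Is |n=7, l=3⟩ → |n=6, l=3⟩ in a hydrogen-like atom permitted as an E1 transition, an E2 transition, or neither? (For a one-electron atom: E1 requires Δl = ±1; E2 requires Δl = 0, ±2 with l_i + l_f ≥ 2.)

E2

Δl = 3 − 3 = +0; l_i + l_f = 6.
E1 (Δl = ±1): not satisfied.
E2 (Δl = 0,±2, l_i+l_f ≥ 2): satisfied.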